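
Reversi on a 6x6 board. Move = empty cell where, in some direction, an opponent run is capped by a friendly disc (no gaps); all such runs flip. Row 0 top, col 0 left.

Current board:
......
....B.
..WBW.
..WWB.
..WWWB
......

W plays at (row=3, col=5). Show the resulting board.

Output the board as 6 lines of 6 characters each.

Place W at (3,5); scan 8 dirs for brackets.
Dir NW: first cell 'W' (not opp) -> no flip
Dir N: first cell '.' (not opp) -> no flip
Dir NE: edge -> no flip
Dir W: opp run (3,4) capped by W -> flip
Dir E: edge -> no flip
Dir SW: first cell 'W' (not opp) -> no flip
Dir S: opp run (4,5), next='.' -> no flip
Dir SE: edge -> no flip
All flips: (3,4)

Answer: ......
....B.
..WBW.
..WWWW
..WWWB
......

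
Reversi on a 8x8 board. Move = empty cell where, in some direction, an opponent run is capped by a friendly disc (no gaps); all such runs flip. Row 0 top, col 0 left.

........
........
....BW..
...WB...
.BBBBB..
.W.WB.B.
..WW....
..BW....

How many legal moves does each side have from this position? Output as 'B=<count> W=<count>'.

-- B to move --
(1,4): no bracket -> illegal
(1,5): no bracket -> illegal
(1,6): flips 1 -> legal
(2,2): flips 1 -> legal
(2,3): flips 1 -> legal
(2,6): flips 1 -> legal
(3,2): flips 1 -> legal
(3,5): no bracket -> illegal
(3,6): no bracket -> illegal
(4,0): no bracket -> illegal
(5,0): no bracket -> illegal
(5,2): flips 2 -> legal
(6,0): flips 1 -> legal
(6,1): flips 1 -> legal
(6,4): flips 1 -> legal
(7,1): flips 2 -> legal
(7,4): flips 1 -> legal
B mobility = 11
-- W to move --
(1,3): no bracket -> illegal
(1,4): no bracket -> illegal
(1,5): flips 1 -> legal
(2,3): flips 1 -> legal
(3,0): no bracket -> illegal
(3,1): flips 2 -> legal
(3,2): no bracket -> illegal
(3,5): flips 2 -> legal
(3,6): flips 2 -> legal
(4,0): no bracket -> illegal
(4,6): no bracket -> illegal
(4,7): no bracket -> illegal
(5,0): no bracket -> illegal
(5,2): flips 2 -> legal
(5,5): flips 2 -> legal
(5,7): no bracket -> illegal
(6,1): no bracket -> illegal
(6,4): no bracket -> illegal
(6,5): no bracket -> illegal
(6,6): no bracket -> illegal
(6,7): no bracket -> illegal
(7,1): flips 1 -> legal
W mobility = 8

Answer: B=11 W=8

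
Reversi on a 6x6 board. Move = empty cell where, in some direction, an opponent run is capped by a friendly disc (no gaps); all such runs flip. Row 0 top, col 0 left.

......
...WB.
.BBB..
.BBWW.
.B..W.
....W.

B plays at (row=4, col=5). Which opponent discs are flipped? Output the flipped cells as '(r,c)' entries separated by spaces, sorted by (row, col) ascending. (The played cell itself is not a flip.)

Answer: (3,4)

Derivation:
Dir NW: opp run (3,4) capped by B -> flip
Dir N: first cell '.' (not opp) -> no flip
Dir NE: edge -> no flip
Dir W: opp run (4,4), next='.' -> no flip
Dir E: edge -> no flip
Dir SW: opp run (5,4), next=edge -> no flip
Dir S: first cell '.' (not opp) -> no flip
Dir SE: edge -> no flip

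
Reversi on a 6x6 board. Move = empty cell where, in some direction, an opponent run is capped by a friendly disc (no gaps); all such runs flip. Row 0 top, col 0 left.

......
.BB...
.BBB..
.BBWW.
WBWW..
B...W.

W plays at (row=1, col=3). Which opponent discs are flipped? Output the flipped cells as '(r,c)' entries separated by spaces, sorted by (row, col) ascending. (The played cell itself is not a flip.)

Dir NW: first cell '.' (not opp) -> no flip
Dir N: first cell '.' (not opp) -> no flip
Dir NE: first cell '.' (not opp) -> no flip
Dir W: opp run (1,2) (1,1), next='.' -> no flip
Dir E: first cell '.' (not opp) -> no flip
Dir SW: opp run (2,2) (3,1) capped by W -> flip
Dir S: opp run (2,3) capped by W -> flip
Dir SE: first cell '.' (not opp) -> no flip

Answer: (2,2) (2,3) (3,1)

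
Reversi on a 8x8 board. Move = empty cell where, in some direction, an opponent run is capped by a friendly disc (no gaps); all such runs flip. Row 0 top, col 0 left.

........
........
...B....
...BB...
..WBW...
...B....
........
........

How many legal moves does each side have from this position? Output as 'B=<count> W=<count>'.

-- B to move --
(3,1): flips 1 -> legal
(3,2): no bracket -> illegal
(3,5): flips 1 -> legal
(4,1): flips 1 -> legal
(4,5): flips 1 -> legal
(5,1): flips 1 -> legal
(5,2): no bracket -> illegal
(5,4): flips 1 -> legal
(5,5): flips 1 -> legal
B mobility = 7
-- W to move --
(1,2): no bracket -> illegal
(1,3): no bracket -> illegal
(1,4): no bracket -> illegal
(2,2): flips 1 -> legal
(2,4): flips 2 -> legal
(2,5): no bracket -> illegal
(3,2): no bracket -> illegal
(3,5): no bracket -> illegal
(4,5): no bracket -> illegal
(5,2): no bracket -> illegal
(5,4): no bracket -> illegal
(6,2): flips 1 -> legal
(6,3): no bracket -> illegal
(6,4): flips 1 -> legal
W mobility = 4

Answer: B=7 W=4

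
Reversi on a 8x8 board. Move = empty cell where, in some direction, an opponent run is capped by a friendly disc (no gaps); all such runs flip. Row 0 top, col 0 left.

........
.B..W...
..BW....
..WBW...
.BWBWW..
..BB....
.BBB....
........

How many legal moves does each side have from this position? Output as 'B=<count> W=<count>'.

Answer: B=10 W=12

Derivation:
-- B to move --
(0,3): no bracket -> illegal
(0,4): no bracket -> illegal
(0,5): flips 3 -> legal
(1,2): no bracket -> illegal
(1,3): flips 1 -> legal
(1,5): no bracket -> illegal
(2,1): flips 1 -> legal
(2,4): flips 1 -> legal
(2,5): flips 1 -> legal
(3,1): flips 2 -> legal
(3,5): flips 2 -> legal
(3,6): no bracket -> illegal
(4,6): flips 2 -> legal
(5,1): flips 1 -> legal
(5,4): no bracket -> illegal
(5,5): flips 1 -> legal
(5,6): no bracket -> illegal
B mobility = 10
-- W to move --
(0,0): flips 3 -> legal
(0,1): no bracket -> illegal
(0,2): no bracket -> illegal
(1,0): no bracket -> illegal
(1,2): flips 1 -> legal
(1,3): no bracket -> illegal
(2,0): no bracket -> illegal
(2,1): flips 1 -> legal
(2,4): flips 1 -> legal
(3,0): no bracket -> illegal
(3,1): no bracket -> illegal
(4,0): flips 1 -> legal
(5,0): flips 1 -> legal
(5,1): no bracket -> illegal
(5,4): flips 1 -> legal
(6,0): no bracket -> illegal
(6,4): flips 1 -> legal
(7,0): flips 3 -> legal
(7,1): flips 2 -> legal
(7,2): flips 2 -> legal
(7,3): flips 4 -> legal
(7,4): no bracket -> illegal
W mobility = 12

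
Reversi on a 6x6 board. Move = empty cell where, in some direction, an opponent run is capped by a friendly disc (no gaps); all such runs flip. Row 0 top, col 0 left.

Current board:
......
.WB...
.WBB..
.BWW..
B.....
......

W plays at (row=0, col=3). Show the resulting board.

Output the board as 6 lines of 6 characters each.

Answer: ...W..
.WW...
.WBB..
.BWW..
B.....
......

Derivation:
Place W at (0,3); scan 8 dirs for brackets.
Dir NW: edge -> no flip
Dir N: edge -> no flip
Dir NE: edge -> no flip
Dir W: first cell '.' (not opp) -> no flip
Dir E: first cell '.' (not opp) -> no flip
Dir SW: opp run (1,2) capped by W -> flip
Dir S: first cell '.' (not opp) -> no flip
Dir SE: first cell '.' (not opp) -> no flip
All flips: (1,2)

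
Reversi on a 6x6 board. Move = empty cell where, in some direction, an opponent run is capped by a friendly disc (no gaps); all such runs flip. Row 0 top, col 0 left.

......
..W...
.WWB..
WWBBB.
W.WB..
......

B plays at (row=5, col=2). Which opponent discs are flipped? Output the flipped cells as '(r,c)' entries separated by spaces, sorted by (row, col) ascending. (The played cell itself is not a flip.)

Dir NW: first cell '.' (not opp) -> no flip
Dir N: opp run (4,2) capped by B -> flip
Dir NE: first cell 'B' (not opp) -> no flip
Dir W: first cell '.' (not opp) -> no flip
Dir E: first cell '.' (not opp) -> no flip
Dir SW: edge -> no flip
Dir S: edge -> no flip
Dir SE: edge -> no flip

Answer: (4,2)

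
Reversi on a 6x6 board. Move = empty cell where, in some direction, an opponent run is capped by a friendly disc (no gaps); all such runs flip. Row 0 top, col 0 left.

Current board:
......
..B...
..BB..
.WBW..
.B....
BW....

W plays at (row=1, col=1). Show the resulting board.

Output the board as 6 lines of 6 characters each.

Answer: ......
.WB...
..WB..
.WBW..
.B....
BW....

Derivation:
Place W at (1,1); scan 8 dirs for brackets.
Dir NW: first cell '.' (not opp) -> no flip
Dir N: first cell '.' (not opp) -> no flip
Dir NE: first cell '.' (not opp) -> no flip
Dir W: first cell '.' (not opp) -> no flip
Dir E: opp run (1,2), next='.' -> no flip
Dir SW: first cell '.' (not opp) -> no flip
Dir S: first cell '.' (not opp) -> no flip
Dir SE: opp run (2,2) capped by W -> flip
All flips: (2,2)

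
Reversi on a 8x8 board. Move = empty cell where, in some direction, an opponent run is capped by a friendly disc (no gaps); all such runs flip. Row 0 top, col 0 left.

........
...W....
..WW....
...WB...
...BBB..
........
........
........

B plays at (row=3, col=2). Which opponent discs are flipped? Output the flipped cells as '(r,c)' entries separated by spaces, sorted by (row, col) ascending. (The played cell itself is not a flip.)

Answer: (3,3)

Derivation:
Dir NW: first cell '.' (not opp) -> no flip
Dir N: opp run (2,2), next='.' -> no flip
Dir NE: opp run (2,3), next='.' -> no flip
Dir W: first cell '.' (not opp) -> no flip
Dir E: opp run (3,3) capped by B -> flip
Dir SW: first cell '.' (not opp) -> no flip
Dir S: first cell '.' (not opp) -> no flip
Dir SE: first cell 'B' (not opp) -> no flip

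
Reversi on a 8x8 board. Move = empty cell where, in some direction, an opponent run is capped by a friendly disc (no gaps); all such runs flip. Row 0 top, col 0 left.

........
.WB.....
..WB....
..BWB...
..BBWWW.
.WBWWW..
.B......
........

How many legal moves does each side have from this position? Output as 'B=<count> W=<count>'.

-- B to move --
(0,0): no bracket -> illegal
(0,1): no bracket -> illegal
(0,2): no bracket -> illegal
(1,0): flips 1 -> legal
(1,3): no bracket -> illegal
(2,0): no bracket -> illegal
(2,1): flips 1 -> legal
(2,4): flips 1 -> legal
(3,1): no bracket -> illegal
(3,5): no bracket -> illegal
(3,6): no bracket -> illegal
(3,7): no bracket -> illegal
(4,0): no bracket -> illegal
(4,1): flips 1 -> legal
(4,7): flips 3 -> legal
(5,0): flips 1 -> legal
(5,6): flips 4 -> legal
(5,7): no bracket -> illegal
(6,0): flips 1 -> legal
(6,2): no bracket -> illegal
(6,3): flips 1 -> legal
(6,4): flips 3 -> legal
(6,5): flips 1 -> legal
(6,6): no bracket -> illegal
B mobility = 11
-- W to move --
(0,1): flips 3 -> legal
(0,2): flips 1 -> legal
(0,3): no bracket -> illegal
(1,3): flips 2 -> legal
(1,4): no bracket -> illegal
(2,1): flips 2 -> legal
(2,4): flips 2 -> legal
(2,5): no bracket -> illegal
(3,1): flips 2 -> legal
(3,5): flips 1 -> legal
(4,1): flips 2 -> legal
(5,0): no bracket -> illegal
(6,0): no bracket -> illegal
(6,2): flips 3 -> legal
(6,3): no bracket -> illegal
(7,0): no bracket -> illegal
(7,1): flips 1 -> legal
(7,2): no bracket -> illegal
W mobility = 10

Answer: B=11 W=10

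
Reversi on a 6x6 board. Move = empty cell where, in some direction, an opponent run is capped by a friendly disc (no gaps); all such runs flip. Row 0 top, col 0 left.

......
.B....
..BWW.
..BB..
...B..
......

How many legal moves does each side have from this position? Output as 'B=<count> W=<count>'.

-- B to move --
(1,2): no bracket -> illegal
(1,3): flips 1 -> legal
(1,4): flips 1 -> legal
(1,5): flips 1 -> legal
(2,5): flips 2 -> legal
(3,4): no bracket -> illegal
(3,5): no bracket -> illegal
B mobility = 4
-- W to move --
(0,0): no bracket -> illegal
(0,1): no bracket -> illegal
(0,2): no bracket -> illegal
(1,0): no bracket -> illegal
(1,2): no bracket -> illegal
(1,3): no bracket -> illegal
(2,0): no bracket -> illegal
(2,1): flips 1 -> legal
(3,1): no bracket -> illegal
(3,4): no bracket -> illegal
(4,1): flips 1 -> legal
(4,2): flips 1 -> legal
(4,4): no bracket -> illegal
(5,2): no bracket -> illegal
(5,3): flips 2 -> legal
(5,4): no bracket -> illegal
W mobility = 4

Answer: B=4 W=4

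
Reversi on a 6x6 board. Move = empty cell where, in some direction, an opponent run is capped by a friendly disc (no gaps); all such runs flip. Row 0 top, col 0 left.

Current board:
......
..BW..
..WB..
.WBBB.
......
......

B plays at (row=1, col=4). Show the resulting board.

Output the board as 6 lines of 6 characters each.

Place B at (1,4); scan 8 dirs for brackets.
Dir NW: first cell '.' (not opp) -> no flip
Dir N: first cell '.' (not opp) -> no flip
Dir NE: first cell '.' (not opp) -> no flip
Dir W: opp run (1,3) capped by B -> flip
Dir E: first cell '.' (not opp) -> no flip
Dir SW: first cell 'B' (not opp) -> no flip
Dir S: first cell '.' (not opp) -> no flip
Dir SE: first cell '.' (not opp) -> no flip
All flips: (1,3)

Answer: ......
..BBB.
..WB..
.WBBB.
......
......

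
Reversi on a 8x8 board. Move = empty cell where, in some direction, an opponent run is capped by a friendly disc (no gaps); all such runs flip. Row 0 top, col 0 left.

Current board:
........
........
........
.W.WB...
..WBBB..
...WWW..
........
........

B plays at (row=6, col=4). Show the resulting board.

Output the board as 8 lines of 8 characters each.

Place B at (6,4); scan 8 dirs for brackets.
Dir NW: opp run (5,3) (4,2) (3,1), next='.' -> no flip
Dir N: opp run (5,4) capped by B -> flip
Dir NE: opp run (5,5), next='.' -> no flip
Dir W: first cell '.' (not opp) -> no flip
Dir E: first cell '.' (not opp) -> no flip
Dir SW: first cell '.' (not opp) -> no flip
Dir S: first cell '.' (not opp) -> no flip
Dir SE: first cell '.' (not opp) -> no flip
All flips: (5,4)

Answer: ........
........
........
.W.WB...
..WBBB..
...WBW..
....B...
........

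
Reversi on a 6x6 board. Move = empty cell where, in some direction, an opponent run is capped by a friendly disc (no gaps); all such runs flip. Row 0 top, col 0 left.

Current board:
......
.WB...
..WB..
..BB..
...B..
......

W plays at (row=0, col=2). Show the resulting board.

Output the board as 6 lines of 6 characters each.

Answer: ..W...
.WW...
..WB..
..BB..
...B..
......

Derivation:
Place W at (0,2); scan 8 dirs for brackets.
Dir NW: edge -> no flip
Dir N: edge -> no flip
Dir NE: edge -> no flip
Dir W: first cell '.' (not opp) -> no flip
Dir E: first cell '.' (not opp) -> no flip
Dir SW: first cell 'W' (not opp) -> no flip
Dir S: opp run (1,2) capped by W -> flip
Dir SE: first cell '.' (not opp) -> no flip
All flips: (1,2)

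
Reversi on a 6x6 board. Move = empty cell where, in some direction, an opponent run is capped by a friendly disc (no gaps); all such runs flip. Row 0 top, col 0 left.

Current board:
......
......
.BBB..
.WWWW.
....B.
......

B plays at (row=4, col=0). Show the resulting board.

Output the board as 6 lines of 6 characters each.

Answer: ......
......
.BBB..
.BWWW.
B...B.
......

Derivation:
Place B at (4,0); scan 8 dirs for brackets.
Dir NW: edge -> no flip
Dir N: first cell '.' (not opp) -> no flip
Dir NE: opp run (3,1) capped by B -> flip
Dir W: edge -> no flip
Dir E: first cell '.' (not opp) -> no flip
Dir SW: edge -> no flip
Dir S: first cell '.' (not opp) -> no flip
Dir SE: first cell '.' (not opp) -> no flip
All flips: (3,1)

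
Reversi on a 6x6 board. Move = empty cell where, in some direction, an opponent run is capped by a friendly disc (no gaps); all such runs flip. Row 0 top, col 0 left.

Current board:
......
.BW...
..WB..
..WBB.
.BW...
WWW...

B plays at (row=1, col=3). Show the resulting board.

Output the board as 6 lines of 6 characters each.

Answer: ......
.BBB..
..WB..
..WBB.
.BW...
WWW...

Derivation:
Place B at (1,3); scan 8 dirs for brackets.
Dir NW: first cell '.' (not opp) -> no flip
Dir N: first cell '.' (not opp) -> no flip
Dir NE: first cell '.' (not opp) -> no flip
Dir W: opp run (1,2) capped by B -> flip
Dir E: first cell '.' (not opp) -> no flip
Dir SW: opp run (2,2), next='.' -> no flip
Dir S: first cell 'B' (not opp) -> no flip
Dir SE: first cell '.' (not opp) -> no flip
All flips: (1,2)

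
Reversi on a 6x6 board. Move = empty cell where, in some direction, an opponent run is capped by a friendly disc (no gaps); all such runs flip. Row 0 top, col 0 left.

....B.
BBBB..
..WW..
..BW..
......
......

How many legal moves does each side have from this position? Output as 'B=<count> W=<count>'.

-- B to move --
(1,4): flips 1 -> legal
(2,1): no bracket -> illegal
(2,4): no bracket -> illegal
(3,1): flips 1 -> legal
(3,4): flips 2 -> legal
(4,2): no bracket -> illegal
(4,3): flips 2 -> legal
(4,4): flips 2 -> legal
B mobility = 5
-- W to move --
(0,0): flips 1 -> legal
(0,1): flips 1 -> legal
(0,2): flips 1 -> legal
(0,3): flips 1 -> legal
(0,5): no bracket -> illegal
(1,4): no bracket -> illegal
(1,5): no bracket -> illegal
(2,0): no bracket -> illegal
(2,1): no bracket -> illegal
(2,4): no bracket -> illegal
(3,1): flips 1 -> legal
(4,1): flips 1 -> legal
(4,2): flips 1 -> legal
(4,3): no bracket -> illegal
W mobility = 7

Answer: B=5 W=7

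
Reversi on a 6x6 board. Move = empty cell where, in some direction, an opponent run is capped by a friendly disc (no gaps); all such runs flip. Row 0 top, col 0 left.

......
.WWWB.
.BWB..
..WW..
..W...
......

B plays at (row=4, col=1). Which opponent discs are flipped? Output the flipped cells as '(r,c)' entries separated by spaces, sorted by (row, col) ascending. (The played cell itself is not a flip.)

Dir NW: first cell '.' (not opp) -> no flip
Dir N: first cell '.' (not opp) -> no flip
Dir NE: opp run (3,2) capped by B -> flip
Dir W: first cell '.' (not opp) -> no flip
Dir E: opp run (4,2), next='.' -> no flip
Dir SW: first cell '.' (not opp) -> no flip
Dir S: first cell '.' (not opp) -> no flip
Dir SE: first cell '.' (not opp) -> no flip

Answer: (3,2)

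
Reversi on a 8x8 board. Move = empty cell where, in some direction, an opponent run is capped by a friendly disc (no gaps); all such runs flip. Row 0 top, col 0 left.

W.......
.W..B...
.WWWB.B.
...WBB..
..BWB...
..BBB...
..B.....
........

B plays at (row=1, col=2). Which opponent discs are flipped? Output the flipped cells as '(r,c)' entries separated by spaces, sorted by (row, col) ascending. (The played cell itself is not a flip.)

Dir NW: first cell '.' (not opp) -> no flip
Dir N: first cell '.' (not opp) -> no flip
Dir NE: first cell '.' (not opp) -> no flip
Dir W: opp run (1,1), next='.' -> no flip
Dir E: first cell '.' (not opp) -> no flip
Dir SW: opp run (2,1), next='.' -> no flip
Dir S: opp run (2,2), next='.' -> no flip
Dir SE: opp run (2,3) capped by B -> flip

Answer: (2,3)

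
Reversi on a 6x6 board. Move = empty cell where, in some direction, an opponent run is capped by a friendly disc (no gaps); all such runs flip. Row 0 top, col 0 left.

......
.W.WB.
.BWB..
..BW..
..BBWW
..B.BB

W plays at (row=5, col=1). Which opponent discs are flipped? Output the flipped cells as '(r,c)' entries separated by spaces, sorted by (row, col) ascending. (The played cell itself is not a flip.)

Dir NW: first cell '.' (not opp) -> no flip
Dir N: first cell '.' (not opp) -> no flip
Dir NE: opp run (4,2) capped by W -> flip
Dir W: first cell '.' (not opp) -> no flip
Dir E: opp run (5,2), next='.' -> no flip
Dir SW: edge -> no flip
Dir S: edge -> no flip
Dir SE: edge -> no flip

Answer: (4,2)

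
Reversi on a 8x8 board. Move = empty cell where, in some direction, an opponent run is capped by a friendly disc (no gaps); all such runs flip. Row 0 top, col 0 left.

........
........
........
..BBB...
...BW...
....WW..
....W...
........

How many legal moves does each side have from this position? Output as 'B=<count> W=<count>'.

-- B to move --
(3,5): no bracket -> illegal
(4,5): flips 1 -> legal
(4,6): no bracket -> illegal
(5,3): no bracket -> illegal
(5,6): no bracket -> illegal
(6,3): no bracket -> illegal
(6,5): flips 1 -> legal
(6,6): flips 2 -> legal
(7,3): no bracket -> illegal
(7,4): flips 3 -> legal
(7,5): no bracket -> illegal
B mobility = 4
-- W to move --
(2,1): flips 2 -> legal
(2,2): flips 1 -> legal
(2,3): no bracket -> illegal
(2,4): flips 1 -> legal
(2,5): no bracket -> illegal
(3,1): no bracket -> illegal
(3,5): no bracket -> illegal
(4,1): no bracket -> illegal
(4,2): flips 1 -> legal
(4,5): no bracket -> illegal
(5,2): no bracket -> illegal
(5,3): no bracket -> illegal
W mobility = 4

Answer: B=4 W=4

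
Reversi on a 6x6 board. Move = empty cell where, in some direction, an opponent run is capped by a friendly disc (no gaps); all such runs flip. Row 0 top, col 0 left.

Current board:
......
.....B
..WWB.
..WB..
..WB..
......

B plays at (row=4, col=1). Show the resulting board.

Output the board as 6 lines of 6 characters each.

Answer: ......
.....B
..WWB.
..WB..
.BBB..
......

Derivation:
Place B at (4,1); scan 8 dirs for brackets.
Dir NW: first cell '.' (not opp) -> no flip
Dir N: first cell '.' (not opp) -> no flip
Dir NE: opp run (3,2) (2,3), next='.' -> no flip
Dir W: first cell '.' (not opp) -> no flip
Dir E: opp run (4,2) capped by B -> flip
Dir SW: first cell '.' (not opp) -> no flip
Dir S: first cell '.' (not opp) -> no flip
Dir SE: first cell '.' (not opp) -> no flip
All flips: (4,2)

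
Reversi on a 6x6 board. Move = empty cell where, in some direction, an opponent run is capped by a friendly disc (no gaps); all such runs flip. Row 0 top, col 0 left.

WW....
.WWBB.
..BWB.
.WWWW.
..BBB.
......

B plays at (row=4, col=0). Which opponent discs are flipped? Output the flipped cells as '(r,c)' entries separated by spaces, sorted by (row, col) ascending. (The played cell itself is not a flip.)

Dir NW: edge -> no flip
Dir N: first cell '.' (not opp) -> no flip
Dir NE: opp run (3,1) capped by B -> flip
Dir W: edge -> no flip
Dir E: first cell '.' (not opp) -> no flip
Dir SW: edge -> no flip
Dir S: first cell '.' (not opp) -> no flip
Dir SE: first cell '.' (not opp) -> no flip

Answer: (3,1)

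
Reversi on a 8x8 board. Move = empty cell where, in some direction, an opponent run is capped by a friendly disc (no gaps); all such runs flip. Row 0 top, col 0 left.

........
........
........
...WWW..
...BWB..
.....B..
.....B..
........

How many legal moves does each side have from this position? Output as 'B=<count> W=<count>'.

-- B to move --
(2,2): flips 2 -> legal
(2,3): flips 2 -> legal
(2,4): no bracket -> illegal
(2,5): flips 2 -> legal
(2,6): no bracket -> illegal
(3,2): no bracket -> illegal
(3,6): no bracket -> illegal
(4,2): no bracket -> illegal
(4,6): no bracket -> illegal
(5,3): no bracket -> illegal
(5,4): no bracket -> illegal
B mobility = 3
-- W to move --
(3,2): no bracket -> illegal
(3,6): no bracket -> illegal
(4,2): flips 1 -> legal
(4,6): flips 1 -> legal
(5,2): flips 1 -> legal
(5,3): flips 1 -> legal
(5,4): no bracket -> illegal
(5,6): flips 1 -> legal
(6,4): no bracket -> illegal
(6,6): flips 1 -> legal
(7,4): no bracket -> illegal
(7,5): flips 3 -> legal
(7,6): no bracket -> illegal
W mobility = 7

Answer: B=3 W=7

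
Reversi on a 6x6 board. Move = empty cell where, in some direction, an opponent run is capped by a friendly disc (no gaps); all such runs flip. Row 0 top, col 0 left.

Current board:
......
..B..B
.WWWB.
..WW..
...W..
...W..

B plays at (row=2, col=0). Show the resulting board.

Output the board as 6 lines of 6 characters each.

Place B at (2,0); scan 8 dirs for brackets.
Dir NW: edge -> no flip
Dir N: first cell '.' (not opp) -> no flip
Dir NE: first cell '.' (not opp) -> no flip
Dir W: edge -> no flip
Dir E: opp run (2,1) (2,2) (2,3) capped by B -> flip
Dir SW: edge -> no flip
Dir S: first cell '.' (not opp) -> no flip
Dir SE: first cell '.' (not opp) -> no flip
All flips: (2,1) (2,2) (2,3)

Answer: ......
..B..B
BBBBB.
..WW..
...W..
...W..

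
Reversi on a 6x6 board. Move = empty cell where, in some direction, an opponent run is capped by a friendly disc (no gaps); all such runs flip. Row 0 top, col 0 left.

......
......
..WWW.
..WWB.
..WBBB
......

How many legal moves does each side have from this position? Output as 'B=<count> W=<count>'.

Answer: B=7 W=4

Derivation:
-- B to move --
(1,1): flips 2 -> legal
(1,2): flips 1 -> legal
(1,3): flips 2 -> legal
(1,4): flips 1 -> legal
(1,5): no bracket -> illegal
(2,1): flips 1 -> legal
(2,5): no bracket -> illegal
(3,1): flips 2 -> legal
(3,5): no bracket -> illegal
(4,1): flips 1 -> legal
(5,1): no bracket -> illegal
(5,2): no bracket -> illegal
(5,3): no bracket -> illegal
B mobility = 7
-- W to move --
(2,5): no bracket -> illegal
(3,5): flips 1 -> legal
(5,2): no bracket -> illegal
(5,3): flips 1 -> legal
(5,4): flips 3 -> legal
(5,5): flips 1 -> legal
W mobility = 4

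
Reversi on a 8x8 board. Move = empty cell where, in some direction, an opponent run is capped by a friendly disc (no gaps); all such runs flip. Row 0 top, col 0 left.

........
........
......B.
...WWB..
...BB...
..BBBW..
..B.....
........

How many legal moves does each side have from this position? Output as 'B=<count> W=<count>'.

Answer: B=7 W=5

Derivation:
-- B to move --
(2,2): flips 1 -> legal
(2,3): flips 1 -> legal
(2,4): flips 1 -> legal
(2,5): flips 1 -> legal
(3,2): flips 2 -> legal
(4,2): no bracket -> illegal
(4,5): no bracket -> illegal
(4,6): no bracket -> illegal
(5,6): flips 1 -> legal
(6,4): no bracket -> illegal
(6,5): no bracket -> illegal
(6,6): flips 1 -> legal
B mobility = 7
-- W to move --
(1,5): no bracket -> illegal
(1,6): no bracket -> illegal
(1,7): no bracket -> illegal
(2,4): no bracket -> illegal
(2,5): no bracket -> illegal
(2,7): no bracket -> illegal
(3,2): no bracket -> illegal
(3,6): flips 1 -> legal
(3,7): no bracket -> illegal
(4,1): no bracket -> illegal
(4,2): no bracket -> illegal
(4,5): no bracket -> illegal
(4,6): no bracket -> illegal
(5,1): flips 3 -> legal
(6,1): flips 2 -> legal
(6,3): flips 2 -> legal
(6,4): flips 2 -> legal
(6,5): no bracket -> illegal
(7,1): no bracket -> illegal
(7,2): no bracket -> illegal
(7,3): no bracket -> illegal
W mobility = 5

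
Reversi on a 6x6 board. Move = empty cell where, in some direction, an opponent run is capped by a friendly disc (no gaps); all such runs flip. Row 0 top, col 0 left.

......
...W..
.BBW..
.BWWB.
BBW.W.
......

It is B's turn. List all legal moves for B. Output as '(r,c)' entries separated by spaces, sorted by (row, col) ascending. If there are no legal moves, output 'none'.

(0,2): no bracket -> illegal
(0,3): no bracket -> illegal
(0,4): flips 1 -> legal
(1,2): flips 1 -> legal
(1,4): flips 2 -> legal
(2,4): flips 1 -> legal
(3,5): no bracket -> illegal
(4,3): flips 2 -> legal
(4,5): no bracket -> illegal
(5,1): no bracket -> illegal
(5,2): flips 2 -> legal
(5,3): flips 1 -> legal
(5,4): flips 1 -> legal
(5,5): flips 2 -> legal

Answer: (0,4) (1,2) (1,4) (2,4) (4,3) (5,2) (5,3) (5,4) (5,5)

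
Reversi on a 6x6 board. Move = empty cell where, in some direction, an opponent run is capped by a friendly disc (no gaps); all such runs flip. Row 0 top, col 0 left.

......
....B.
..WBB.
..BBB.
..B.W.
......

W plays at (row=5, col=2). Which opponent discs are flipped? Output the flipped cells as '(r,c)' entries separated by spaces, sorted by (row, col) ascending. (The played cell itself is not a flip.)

Dir NW: first cell '.' (not opp) -> no flip
Dir N: opp run (4,2) (3,2) capped by W -> flip
Dir NE: first cell '.' (not opp) -> no flip
Dir W: first cell '.' (not opp) -> no flip
Dir E: first cell '.' (not opp) -> no flip
Dir SW: edge -> no flip
Dir S: edge -> no flip
Dir SE: edge -> no flip

Answer: (3,2) (4,2)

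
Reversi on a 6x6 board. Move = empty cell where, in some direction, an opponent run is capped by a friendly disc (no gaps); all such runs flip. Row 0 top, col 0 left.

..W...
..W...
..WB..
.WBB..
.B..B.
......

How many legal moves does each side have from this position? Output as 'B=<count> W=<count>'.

-- B to move --
(0,1): flips 1 -> legal
(0,3): no bracket -> illegal
(1,1): flips 1 -> legal
(1,3): no bracket -> illegal
(2,0): no bracket -> illegal
(2,1): flips 2 -> legal
(3,0): flips 1 -> legal
(4,0): no bracket -> illegal
(4,2): no bracket -> illegal
B mobility = 4
-- W to move --
(1,3): no bracket -> illegal
(1,4): no bracket -> illegal
(2,1): no bracket -> illegal
(2,4): flips 1 -> legal
(3,0): no bracket -> illegal
(3,4): flips 3 -> legal
(3,5): no bracket -> illegal
(4,0): no bracket -> illegal
(4,2): flips 1 -> legal
(4,3): no bracket -> illegal
(4,5): no bracket -> illegal
(5,0): no bracket -> illegal
(5,1): flips 1 -> legal
(5,2): no bracket -> illegal
(5,3): no bracket -> illegal
(5,4): no bracket -> illegal
(5,5): flips 2 -> legal
W mobility = 5

Answer: B=4 W=5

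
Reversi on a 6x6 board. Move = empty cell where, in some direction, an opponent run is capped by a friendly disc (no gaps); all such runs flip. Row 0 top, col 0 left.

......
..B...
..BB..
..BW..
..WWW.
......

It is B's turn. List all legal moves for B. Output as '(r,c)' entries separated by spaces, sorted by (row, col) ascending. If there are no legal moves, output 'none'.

(2,4): no bracket -> illegal
(3,1): no bracket -> illegal
(3,4): flips 1 -> legal
(3,5): no bracket -> illegal
(4,1): no bracket -> illegal
(4,5): no bracket -> illegal
(5,1): no bracket -> illegal
(5,2): flips 1 -> legal
(5,3): flips 2 -> legal
(5,4): flips 1 -> legal
(5,5): flips 2 -> legal

Answer: (3,4) (5,2) (5,3) (5,4) (5,5)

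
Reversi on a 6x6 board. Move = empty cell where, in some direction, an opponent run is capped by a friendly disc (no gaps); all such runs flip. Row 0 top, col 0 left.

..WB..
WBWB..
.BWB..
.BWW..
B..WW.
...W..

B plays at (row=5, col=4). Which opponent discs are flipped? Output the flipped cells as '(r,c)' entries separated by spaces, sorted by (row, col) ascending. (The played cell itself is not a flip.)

Dir NW: opp run (4,3) (3,2) capped by B -> flip
Dir N: opp run (4,4), next='.' -> no flip
Dir NE: first cell '.' (not opp) -> no flip
Dir W: opp run (5,3), next='.' -> no flip
Dir E: first cell '.' (not opp) -> no flip
Dir SW: edge -> no flip
Dir S: edge -> no flip
Dir SE: edge -> no flip

Answer: (3,2) (4,3)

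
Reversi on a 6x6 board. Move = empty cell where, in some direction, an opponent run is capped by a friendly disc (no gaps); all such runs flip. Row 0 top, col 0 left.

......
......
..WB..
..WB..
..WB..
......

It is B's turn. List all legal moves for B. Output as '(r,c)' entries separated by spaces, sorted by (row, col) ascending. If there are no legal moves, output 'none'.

(1,1): flips 1 -> legal
(1,2): no bracket -> illegal
(1,3): no bracket -> illegal
(2,1): flips 2 -> legal
(3,1): flips 1 -> legal
(4,1): flips 2 -> legal
(5,1): flips 1 -> legal
(5,2): no bracket -> illegal
(5,3): no bracket -> illegal

Answer: (1,1) (2,1) (3,1) (4,1) (5,1)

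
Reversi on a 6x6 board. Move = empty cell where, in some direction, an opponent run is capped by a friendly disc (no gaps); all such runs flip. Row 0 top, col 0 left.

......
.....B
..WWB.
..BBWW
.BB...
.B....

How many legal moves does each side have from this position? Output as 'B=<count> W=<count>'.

Answer: B=6 W=8

Derivation:
-- B to move --
(1,1): flips 1 -> legal
(1,2): flips 1 -> legal
(1,3): flips 1 -> legal
(1,4): flips 1 -> legal
(2,1): flips 2 -> legal
(2,5): no bracket -> illegal
(3,1): no bracket -> illegal
(4,3): no bracket -> illegal
(4,4): flips 1 -> legal
(4,5): no bracket -> illegal
B mobility = 6
-- W to move --
(0,4): no bracket -> illegal
(0,5): no bracket -> illegal
(1,3): flips 1 -> legal
(1,4): flips 1 -> legal
(2,1): no bracket -> illegal
(2,5): flips 1 -> legal
(3,0): no bracket -> illegal
(3,1): flips 2 -> legal
(4,0): no bracket -> illegal
(4,3): flips 1 -> legal
(4,4): flips 1 -> legal
(5,0): flips 2 -> legal
(5,2): flips 2 -> legal
(5,3): no bracket -> illegal
W mobility = 8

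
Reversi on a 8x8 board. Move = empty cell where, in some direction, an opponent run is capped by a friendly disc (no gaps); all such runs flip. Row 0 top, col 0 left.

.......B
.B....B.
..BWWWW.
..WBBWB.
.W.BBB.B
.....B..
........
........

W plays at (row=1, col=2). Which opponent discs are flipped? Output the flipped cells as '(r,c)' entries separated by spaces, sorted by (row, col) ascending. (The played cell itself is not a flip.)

Answer: (2,2)

Derivation:
Dir NW: first cell '.' (not opp) -> no flip
Dir N: first cell '.' (not opp) -> no flip
Dir NE: first cell '.' (not opp) -> no flip
Dir W: opp run (1,1), next='.' -> no flip
Dir E: first cell '.' (not opp) -> no flip
Dir SW: first cell '.' (not opp) -> no flip
Dir S: opp run (2,2) capped by W -> flip
Dir SE: first cell 'W' (not opp) -> no flip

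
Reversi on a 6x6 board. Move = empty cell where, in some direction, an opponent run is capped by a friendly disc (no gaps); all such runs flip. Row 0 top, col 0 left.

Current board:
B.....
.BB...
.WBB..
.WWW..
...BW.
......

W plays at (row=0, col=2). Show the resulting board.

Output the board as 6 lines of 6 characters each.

Place W at (0,2); scan 8 dirs for brackets.
Dir NW: edge -> no flip
Dir N: edge -> no flip
Dir NE: edge -> no flip
Dir W: first cell '.' (not opp) -> no flip
Dir E: first cell '.' (not opp) -> no flip
Dir SW: opp run (1,1), next='.' -> no flip
Dir S: opp run (1,2) (2,2) capped by W -> flip
Dir SE: first cell '.' (not opp) -> no flip
All flips: (1,2) (2,2)

Answer: B.W...
.BW...
.WWB..
.WWW..
...BW.
......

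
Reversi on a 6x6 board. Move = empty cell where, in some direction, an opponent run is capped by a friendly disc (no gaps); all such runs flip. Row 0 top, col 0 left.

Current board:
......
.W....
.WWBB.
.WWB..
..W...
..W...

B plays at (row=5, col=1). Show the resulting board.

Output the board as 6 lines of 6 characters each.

Place B at (5,1); scan 8 dirs for brackets.
Dir NW: first cell '.' (not opp) -> no flip
Dir N: first cell '.' (not opp) -> no flip
Dir NE: opp run (4,2) capped by B -> flip
Dir W: first cell '.' (not opp) -> no flip
Dir E: opp run (5,2), next='.' -> no flip
Dir SW: edge -> no flip
Dir S: edge -> no flip
Dir SE: edge -> no flip
All flips: (4,2)

Answer: ......
.W....
.WWBB.
.WWB..
..B...
.BW...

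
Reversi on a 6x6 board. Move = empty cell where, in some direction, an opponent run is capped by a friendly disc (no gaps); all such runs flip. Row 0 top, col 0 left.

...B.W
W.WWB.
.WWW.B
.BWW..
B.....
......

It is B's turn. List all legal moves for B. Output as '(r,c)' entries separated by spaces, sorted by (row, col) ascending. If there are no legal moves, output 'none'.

(0,0): no bracket -> illegal
(0,1): no bracket -> illegal
(0,2): no bracket -> illegal
(0,4): flips 2 -> legal
(1,1): flips 3 -> legal
(1,5): no bracket -> illegal
(2,0): no bracket -> illegal
(2,4): no bracket -> illegal
(3,0): flips 2 -> legal
(3,4): flips 2 -> legal
(4,1): flips 2 -> legal
(4,2): no bracket -> illegal
(4,3): flips 3 -> legal
(4,4): no bracket -> illegal

Answer: (0,4) (1,1) (3,0) (3,4) (4,1) (4,3)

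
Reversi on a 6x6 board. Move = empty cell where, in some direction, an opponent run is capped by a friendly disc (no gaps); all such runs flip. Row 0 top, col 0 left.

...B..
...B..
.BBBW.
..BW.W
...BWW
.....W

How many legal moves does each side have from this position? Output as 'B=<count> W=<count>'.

-- B to move --
(1,4): no bracket -> illegal
(1,5): no bracket -> illegal
(2,5): flips 1 -> legal
(3,4): flips 1 -> legal
(4,2): no bracket -> illegal
(5,3): no bracket -> illegal
(5,4): no bracket -> illegal
B mobility = 2
-- W to move --
(0,2): flips 1 -> legal
(0,4): no bracket -> illegal
(1,0): no bracket -> illegal
(1,1): flips 1 -> legal
(1,2): no bracket -> illegal
(1,4): no bracket -> illegal
(2,0): flips 3 -> legal
(3,0): no bracket -> illegal
(3,1): flips 1 -> legal
(3,4): no bracket -> illegal
(4,1): no bracket -> illegal
(4,2): flips 1 -> legal
(5,2): no bracket -> illegal
(5,3): flips 1 -> legal
(5,4): no bracket -> illegal
W mobility = 6

Answer: B=2 W=6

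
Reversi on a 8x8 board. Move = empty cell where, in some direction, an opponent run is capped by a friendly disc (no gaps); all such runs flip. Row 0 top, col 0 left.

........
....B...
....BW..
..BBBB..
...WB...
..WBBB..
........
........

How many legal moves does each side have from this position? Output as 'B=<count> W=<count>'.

Answer: B=7 W=7

Derivation:
-- B to move --
(1,5): flips 1 -> legal
(1,6): flips 1 -> legal
(2,6): flips 1 -> legal
(3,6): flips 1 -> legal
(4,1): no bracket -> illegal
(4,2): flips 1 -> legal
(5,1): flips 1 -> legal
(6,1): flips 2 -> legal
(6,2): no bracket -> illegal
(6,3): no bracket -> illegal
B mobility = 7
-- W to move --
(0,3): flips 1 -> legal
(0,4): no bracket -> illegal
(0,5): no bracket -> illegal
(1,3): no bracket -> illegal
(1,5): no bracket -> illegal
(2,1): flips 1 -> legal
(2,2): no bracket -> illegal
(2,3): flips 2 -> legal
(2,6): no bracket -> illegal
(3,1): no bracket -> illegal
(3,6): no bracket -> illegal
(4,1): no bracket -> illegal
(4,2): no bracket -> illegal
(4,5): flips 2 -> legal
(4,6): no bracket -> illegal
(5,6): flips 3 -> legal
(6,2): no bracket -> illegal
(6,3): flips 1 -> legal
(6,4): no bracket -> illegal
(6,5): flips 1 -> legal
(6,6): no bracket -> illegal
W mobility = 7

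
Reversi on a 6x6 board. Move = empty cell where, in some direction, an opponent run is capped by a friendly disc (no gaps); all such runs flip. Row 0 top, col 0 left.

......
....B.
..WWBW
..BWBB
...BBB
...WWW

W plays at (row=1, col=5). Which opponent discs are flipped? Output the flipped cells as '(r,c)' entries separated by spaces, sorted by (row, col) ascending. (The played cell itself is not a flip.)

Answer: (2,4)

Derivation:
Dir NW: first cell '.' (not opp) -> no flip
Dir N: first cell '.' (not opp) -> no flip
Dir NE: edge -> no flip
Dir W: opp run (1,4), next='.' -> no flip
Dir E: edge -> no flip
Dir SW: opp run (2,4) capped by W -> flip
Dir S: first cell 'W' (not opp) -> no flip
Dir SE: edge -> no flip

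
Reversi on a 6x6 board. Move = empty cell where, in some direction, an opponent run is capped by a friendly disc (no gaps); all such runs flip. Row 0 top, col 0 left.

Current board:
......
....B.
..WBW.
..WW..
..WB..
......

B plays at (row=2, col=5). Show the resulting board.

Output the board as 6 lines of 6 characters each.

Answer: ......
....B.
..WBBB
..WW..
..WB..
......

Derivation:
Place B at (2,5); scan 8 dirs for brackets.
Dir NW: first cell 'B' (not opp) -> no flip
Dir N: first cell '.' (not opp) -> no flip
Dir NE: edge -> no flip
Dir W: opp run (2,4) capped by B -> flip
Dir E: edge -> no flip
Dir SW: first cell '.' (not opp) -> no flip
Dir S: first cell '.' (not opp) -> no flip
Dir SE: edge -> no flip
All flips: (2,4)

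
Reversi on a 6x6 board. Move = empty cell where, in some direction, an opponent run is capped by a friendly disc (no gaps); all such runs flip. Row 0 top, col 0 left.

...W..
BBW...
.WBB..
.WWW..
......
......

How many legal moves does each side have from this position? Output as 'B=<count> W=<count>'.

Answer: B=9 W=6

Derivation:
-- B to move --
(0,1): flips 1 -> legal
(0,2): flips 1 -> legal
(0,4): no bracket -> illegal
(1,3): flips 1 -> legal
(1,4): no bracket -> illegal
(2,0): flips 1 -> legal
(2,4): no bracket -> illegal
(3,0): no bracket -> illegal
(3,4): no bracket -> illegal
(4,0): flips 1 -> legal
(4,1): flips 3 -> legal
(4,2): flips 1 -> legal
(4,3): flips 3 -> legal
(4,4): flips 1 -> legal
B mobility = 9
-- W to move --
(0,0): flips 2 -> legal
(0,1): flips 1 -> legal
(0,2): no bracket -> illegal
(1,3): flips 2 -> legal
(1,4): flips 1 -> legal
(2,0): no bracket -> illegal
(2,4): flips 2 -> legal
(3,4): flips 1 -> legal
W mobility = 6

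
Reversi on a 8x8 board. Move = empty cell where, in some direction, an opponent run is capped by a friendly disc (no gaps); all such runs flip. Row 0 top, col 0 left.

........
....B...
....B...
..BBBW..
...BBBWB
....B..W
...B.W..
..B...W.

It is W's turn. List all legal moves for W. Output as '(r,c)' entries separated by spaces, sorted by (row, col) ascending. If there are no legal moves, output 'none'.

(0,3): no bracket -> illegal
(0,4): no bracket -> illegal
(0,5): no bracket -> illegal
(1,3): flips 1 -> legal
(1,5): no bracket -> illegal
(2,1): flips 3 -> legal
(2,2): no bracket -> illegal
(2,3): no bracket -> illegal
(2,5): no bracket -> illegal
(3,1): flips 3 -> legal
(3,6): no bracket -> illegal
(3,7): flips 1 -> legal
(4,1): no bracket -> illegal
(4,2): flips 3 -> legal
(5,2): no bracket -> illegal
(5,3): flips 1 -> legal
(5,5): flips 1 -> legal
(5,6): no bracket -> illegal
(6,1): no bracket -> illegal
(6,2): no bracket -> illegal
(6,4): no bracket -> illegal
(7,1): no bracket -> illegal
(7,3): no bracket -> illegal
(7,4): no bracket -> illegal

Answer: (1,3) (2,1) (3,1) (3,7) (4,2) (5,3) (5,5)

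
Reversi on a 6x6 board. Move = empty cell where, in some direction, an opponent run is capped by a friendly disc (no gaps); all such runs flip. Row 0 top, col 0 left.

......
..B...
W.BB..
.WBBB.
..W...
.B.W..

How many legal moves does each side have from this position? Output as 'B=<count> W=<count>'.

-- B to move --
(1,0): no bracket -> illegal
(1,1): no bracket -> illegal
(2,1): no bracket -> illegal
(3,0): flips 1 -> legal
(4,0): flips 1 -> legal
(4,1): no bracket -> illegal
(4,3): no bracket -> illegal
(4,4): no bracket -> illegal
(5,2): flips 1 -> legal
(5,4): no bracket -> illegal
B mobility = 3
-- W to move --
(0,1): no bracket -> illegal
(0,2): flips 3 -> legal
(0,3): no bracket -> illegal
(1,1): no bracket -> illegal
(1,3): flips 1 -> legal
(1,4): no bracket -> illegal
(2,1): no bracket -> illegal
(2,4): flips 1 -> legal
(2,5): no bracket -> illegal
(3,5): flips 3 -> legal
(4,0): no bracket -> illegal
(4,1): no bracket -> illegal
(4,3): no bracket -> illegal
(4,4): no bracket -> illegal
(4,5): no bracket -> illegal
(5,0): no bracket -> illegal
(5,2): no bracket -> illegal
W mobility = 4

Answer: B=3 W=4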